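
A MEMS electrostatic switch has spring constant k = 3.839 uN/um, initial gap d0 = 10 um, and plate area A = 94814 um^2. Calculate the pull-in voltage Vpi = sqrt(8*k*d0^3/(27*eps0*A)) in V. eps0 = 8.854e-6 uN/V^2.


Step 1: Compute numerator: 8 * k * d0^3 = 8 * 3.839 * 10^3 = 30712.0
Step 2: Compute denominator: 27 * eps0 * A = 27 * 8.854e-6 * 94814 = 22.666045
Step 3: Vpi = sqrt(30712.0 / 22.666045)
Vpi = 36.81 V


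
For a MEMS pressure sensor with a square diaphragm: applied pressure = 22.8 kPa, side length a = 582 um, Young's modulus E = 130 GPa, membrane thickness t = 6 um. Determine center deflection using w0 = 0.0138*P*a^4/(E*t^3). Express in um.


Step 1: Convert pressure to compatible units (E is in GPa, so P in GPa).
P = 22.8 kPa = 22.8e-6 GPa
Step 2: Compute numerator: 0.0138 * P * a^4.
a^4 = 582^4 = 114733948176
numerator = 0.0138 * 22.8e-6 * 114733948176 = 3.609989e+04
Step 3: Compute denominator: E * t^3 = 130 * 6^3 = 28080
Step 4: w0 = numerator / denominator = 3.609989e+04 / 28080 = 1.2856 um


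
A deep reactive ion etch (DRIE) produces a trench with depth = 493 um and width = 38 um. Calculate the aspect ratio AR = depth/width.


Step 1: AR = depth / width
Step 2: AR = 493 / 38
AR = 13.0


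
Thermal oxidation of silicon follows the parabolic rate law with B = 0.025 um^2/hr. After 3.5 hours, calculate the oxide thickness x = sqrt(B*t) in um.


Step 1: Compute B*t = 0.025 * 3.5 = 0.0875
Step 2: x = sqrt(0.0875)
x = 0.296 um


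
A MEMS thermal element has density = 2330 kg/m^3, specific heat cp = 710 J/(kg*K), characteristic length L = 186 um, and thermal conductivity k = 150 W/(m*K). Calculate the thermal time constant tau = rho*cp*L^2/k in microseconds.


Step 1: Convert L to m: L = 186e-6 m
Step 2: L^2 = (186e-6)^2 = 3.4596e-08 m^2
Step 3: tau = 2330 * 710 * 3.4596e-08 / 150 = 3.8154775e-04 s
Step 4: Convert to microseconds (multiply by 1e6).
tau = 381.548 us


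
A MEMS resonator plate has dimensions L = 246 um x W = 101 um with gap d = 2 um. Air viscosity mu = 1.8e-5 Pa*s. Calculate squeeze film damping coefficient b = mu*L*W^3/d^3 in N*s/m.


Step 1: Convert to SI.
L = 246e-6 m, W = 101e-6 m, d = 2e-6 m
Step 2: W^3 = (101e-6)^3 = 1.03e-12 m^3
Step 3: d^3 = (2e-6)^3 = 8.00e-18 m^3
Step 4: b = 1.8e-5 * 246e-6 * 1.03e-12 / 8.00e-18
b = 5.70e-04 N*s/m


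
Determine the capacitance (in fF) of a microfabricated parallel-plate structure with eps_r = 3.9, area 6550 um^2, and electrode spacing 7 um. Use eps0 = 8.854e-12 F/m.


Step 1: Convert area to m^2: A = 6550e-12 m^2
Step 2: Convert gap to m: d = 7e-6 m
Step 3: C = eps0 * eps_r * A / d
C = 8.854e-12 * 3.9 * 6550e-12 / 7e-6
Step 4: Convert to fF (multiply by 1e15).
C = 32.31 fF


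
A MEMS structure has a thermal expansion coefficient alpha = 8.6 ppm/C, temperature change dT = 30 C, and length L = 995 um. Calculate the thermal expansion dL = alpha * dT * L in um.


Step 1: Convert CTE: alpha = 8.6 ppm/C = 8.6e-6 /C
Step 2: dL = 8.6e-6 * 30 * 995
dL = 0.2567 um


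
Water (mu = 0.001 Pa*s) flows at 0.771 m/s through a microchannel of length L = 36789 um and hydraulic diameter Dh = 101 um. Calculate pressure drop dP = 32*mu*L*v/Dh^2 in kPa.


Step 1: Convert to SI: L = 36789e-6 m, Dh = 101e-6 m
Step 2: dP = 32 * 0.001 * 36789e-6 * 0.771 / (101e-6)^2
Step 3: dP = 88977.38 Pa
Step 4: Convert to kPa: dP = 88.98 kPa


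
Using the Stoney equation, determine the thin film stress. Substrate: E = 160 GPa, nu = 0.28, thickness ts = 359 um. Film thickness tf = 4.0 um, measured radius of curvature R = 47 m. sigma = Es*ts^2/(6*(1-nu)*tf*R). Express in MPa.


Step 1: Compute numerator: Es * ts^2 = 160 * 359^2 = 20620960 (GPa*um^2)
Step 2: Compute denominator (R in um): 6*(1-nu)*tf*R = 6*0.72*4.0*47e6 = 812160000.0 (um^2)
Step 3: sigma (GPa) = 20620960 / 812160000.0 = 2.539e-02 GPa
Step 4: Convert to MPa (x1000): sigma = 25.4 MPa


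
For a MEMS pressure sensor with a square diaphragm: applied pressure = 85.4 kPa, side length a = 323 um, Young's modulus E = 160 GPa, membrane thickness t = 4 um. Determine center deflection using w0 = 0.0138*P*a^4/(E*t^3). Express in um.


Step 1: Convert pressure to compatible units (E is in GPa, so P in GPa).
P = 85.4 kPa = 85.4e-6 GPa
Step 2: Compute numerator: 0.0138 * P * a^4.
a^4 = 323^4 = 10884540241
numerator = 0.0138 * 85.4e-6 * 10884540241 = 1.282765e+04
Step 3: Compute denominator: E * t^3 = 160 * 4^3 = 10240
Step 4: w0 = numerator / denominator = 1.282765e+04 / 10240 = 1.2527 um


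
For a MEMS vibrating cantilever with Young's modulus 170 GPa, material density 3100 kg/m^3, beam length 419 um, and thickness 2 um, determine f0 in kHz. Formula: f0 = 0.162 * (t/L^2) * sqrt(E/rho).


Step 1: Convert units to SI.
t_SI = 2e-6 m, L_SI = 419e-6 m
Step 2: Calculate sqrt(E/rho).
sqrt(170e9 / 3100) = 7405.32 m/s
Step 3: Compute f0.
f0 = 0.162 * 2e-6 / (419e-6)^2 * 7405.32 = 13666.6 Hz = 13.67 kHz


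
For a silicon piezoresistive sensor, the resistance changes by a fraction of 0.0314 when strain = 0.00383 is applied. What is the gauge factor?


Step 1: Identify values.
dR/R = 0.0314, strain = 0.00383
Step 2: GF = (dR/R) / strain = 0.0314 / 0.00383
GF = 8.2


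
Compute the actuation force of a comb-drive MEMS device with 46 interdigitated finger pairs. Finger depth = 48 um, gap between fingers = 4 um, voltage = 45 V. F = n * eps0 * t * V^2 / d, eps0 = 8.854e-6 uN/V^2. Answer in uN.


Step 1: Parameters: n=46, eps0=8.854e-6 uN/V^2, t=48 um, V=45 V, d=4 um
Step 2: V^2 = 2025
Step 3: F = 46 * 8.854e-6 * 48 * 2025 / 4
F = 9.897 uN


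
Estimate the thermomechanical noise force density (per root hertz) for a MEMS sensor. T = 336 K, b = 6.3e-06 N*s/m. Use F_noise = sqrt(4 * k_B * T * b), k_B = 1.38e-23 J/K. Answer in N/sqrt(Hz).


Step 1: Compute 4 * k_B * T * b
= 4 * 1.38e-23 * 336 * 6.3e-06
= 1.1685e-25 N^2/Hz
Step 2: F_noise = sqrt(1.1685e-25)
F_noise = 3.42e-13 N/sqrt(Hz)


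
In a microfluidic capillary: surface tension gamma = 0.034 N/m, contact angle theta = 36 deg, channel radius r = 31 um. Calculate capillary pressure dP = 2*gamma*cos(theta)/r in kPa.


Step 1: cos(36 deg) = 0.809
Step 2: Convert r to m: r = 31e-6 m
Step 3: dP = 2 * 0.034 * 0.809 / 31e-6 = 1774.6 Pa
Step 4: Convert Pa to kPa (divide by 1000).
dP = 1.77 kPa


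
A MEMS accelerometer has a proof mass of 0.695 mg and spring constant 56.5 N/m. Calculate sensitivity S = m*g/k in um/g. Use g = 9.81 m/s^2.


Step 1: Convert mass: m = 0.695 mg = 6.95e-07 kg
Step 2: S = m * g / k = 6.95e-07 * 9.81 / 56.5
Step 3: S = 1.21e-07 m/g
Step 4: Convert to um/g: S = 0.121 um/g


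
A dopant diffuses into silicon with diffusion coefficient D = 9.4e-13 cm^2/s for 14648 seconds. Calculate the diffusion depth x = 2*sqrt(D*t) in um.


Step 1: Compute D*t = 9.4e-13 * 14648 = 1.376912e-08 cm^2
Step 2: sqrt(D*t) = 1.17342e-04 cm
Step 3: x = 2 * 1.17342e-04 cm = 2.34684e-04 cm
Step 4: Convert to um (1 cm = 1e4 um): x = 2.347 um


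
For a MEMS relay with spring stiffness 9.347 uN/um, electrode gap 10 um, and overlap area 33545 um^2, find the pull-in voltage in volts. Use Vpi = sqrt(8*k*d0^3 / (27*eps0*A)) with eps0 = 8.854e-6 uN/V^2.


Step 1: Compute numerator: 8 * k * d0^3 = 8 * 9.347 * 10^3 = 74776.0
Step 2: Compute denominator: 27 * eps0 * A = 27 * 8.854e-6 * 33545 = 8.019201
Step 3: Vpi = sqrt(74776.0 / 8.019201)
Vpi = 96.56 V


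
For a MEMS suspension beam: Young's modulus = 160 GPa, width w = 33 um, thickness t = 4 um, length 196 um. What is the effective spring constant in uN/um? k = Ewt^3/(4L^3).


Step 1: Convert E to consistent units (1 GPa = 1000 uN/um^2).
E = 160 GPa = 160000 uN/um^2
Step 2: Compute t^3 = 4^3 = 64
Step 3: Compute L^3 = 196^3 = 7529536
Step 4: k = 160000 * 33 * 64 / (4 * 7529536)
k = 11.2198 uN/um


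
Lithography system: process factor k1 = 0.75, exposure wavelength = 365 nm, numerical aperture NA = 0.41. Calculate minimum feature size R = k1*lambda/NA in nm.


Step 1: Identify values: k1 = 0.75, lambda = 365 nm, NA = 0.41
Step 2: R = k1 * lambda / NA
R = 0.75 * 365 / 0.41
R = 667.7 nm


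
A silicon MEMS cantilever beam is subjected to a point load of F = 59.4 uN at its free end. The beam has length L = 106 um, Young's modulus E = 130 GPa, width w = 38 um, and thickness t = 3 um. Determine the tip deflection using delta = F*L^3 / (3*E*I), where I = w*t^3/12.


Step 1: Calculate the second moment of area.
I = w * t^3 / 12 = 38 * 3^3 / 12 = 85.5 um^4
Step 2: Convert E to consistent units (1 GPa = 1000 uN/um^2).
E = 130 GPa = 130000 uN/um^2
Step 3: Calculate tip deflection.
delta = F * L^3 / (3 * E * I)
delta = 59.4 * 106^3 / (3 * 130000 * 85.5)
delta = 2.1216 um


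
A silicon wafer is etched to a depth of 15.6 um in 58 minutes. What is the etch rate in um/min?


Step 1: Etch rate = depth / time
Step 2: rate = 15.6 / 58
rate = 0.269 um/min


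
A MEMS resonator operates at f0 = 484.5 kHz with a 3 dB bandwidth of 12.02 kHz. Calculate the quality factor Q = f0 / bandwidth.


Step 1: Q = f0 / bandwidth
Step 2: Q = 484.5 / 12.02
Q = 40.3


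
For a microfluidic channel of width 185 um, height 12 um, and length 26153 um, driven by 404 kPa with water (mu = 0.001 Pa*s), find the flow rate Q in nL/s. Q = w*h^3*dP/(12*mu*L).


Step 1: Convert all dimensions to SI (meters).
w = 185e-6 m, h = 12e-6 m, L = 26153e-6 m, dP = 404e3 Pa
Step 2: Q = w * h^3 * dP / (12 * mu * L)
Q = 185e-6 * (12e-6)^3 * 404e3 / (12 * 0.001 * 26153e-6) = 4.1152296e-10 m^3/s
Step 3: Convert Q from m^3/s to nL/s (1 m^3 = 1e12 nL, so multiply by 1e12).
Q = 411.523 nL/s


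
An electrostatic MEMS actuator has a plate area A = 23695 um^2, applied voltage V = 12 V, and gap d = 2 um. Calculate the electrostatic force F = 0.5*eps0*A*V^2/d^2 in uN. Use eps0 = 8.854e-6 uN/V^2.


Step 1: Identify parameters.
eps0 = 8.854e-6 uN/V^2, A = 23695 um^2, V = 12 V, d = 2 um
Step 2: Compute V^2 = 12^2 = 144
Step 3: Compute d^2 = 2^2 = 4
Step 4: F = 0.5 * 8.854e-6 * 23695 * 144 / 4
F = 3.776 uN


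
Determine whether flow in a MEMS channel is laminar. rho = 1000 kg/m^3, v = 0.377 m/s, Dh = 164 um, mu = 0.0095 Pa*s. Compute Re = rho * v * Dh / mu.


Step 1: Convert Dh to meters: Dh = 164e-6 m
Step 2: Re = rho * v * Dh / mu
Re = 1000 * 0.377 * 164e-6 / 0.0095
Re = 6.508
Since Re = 6.508 is below ~2300, the flow is laminar.


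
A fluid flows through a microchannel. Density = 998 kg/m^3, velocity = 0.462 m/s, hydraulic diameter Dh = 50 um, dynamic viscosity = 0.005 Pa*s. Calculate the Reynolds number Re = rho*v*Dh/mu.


Step 1: Convert Dh to meters: Dh = 50e-6 m
Step 2: Re = rho * v * Dh / mu
Re = 998 * 0.462 * 50e-6 / 0.005
Re = 4.611


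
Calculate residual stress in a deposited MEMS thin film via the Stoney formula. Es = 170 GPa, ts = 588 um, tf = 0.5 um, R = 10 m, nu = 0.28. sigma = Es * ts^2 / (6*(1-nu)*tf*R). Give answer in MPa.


Step 1: Compute numerator: Es * ts^2 = 170 * 588^2 = 58776480 (GPa*um^2)
Step 2: Compute denominator (R in um): 6*(1-nu)*tf*R = 6*0.72*0.5*10e6 = 21600000.0 (um^2)
Step 3: sigma (GPa) = 58776480 / 21600000.0 = 2.721133e+00 GPa
Step 4: Convert to MPa (x1000): sigma = 2721.1 MPa


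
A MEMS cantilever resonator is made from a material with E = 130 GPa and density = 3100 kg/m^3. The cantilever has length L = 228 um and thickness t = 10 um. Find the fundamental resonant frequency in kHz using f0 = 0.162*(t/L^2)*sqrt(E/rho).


Step 1: Convert units to SI.
t_SI = 10e-6 m, L_SI = 228e-6 m
Step 2: Calculate sqrt(E/rho).
sqrt(130e9 / 3100) = 6475.76 m/s
Step 3: Compute f0.
f0 = 0.162 * 10e-6 / (228e-6)^2 * 6475.76 = 201806.9 Hz = 201.81 kHz


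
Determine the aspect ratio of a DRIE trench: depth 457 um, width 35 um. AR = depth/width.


Step 1: AR = depth / width
Step 2: AR = 457 / 35
AR = 13.1


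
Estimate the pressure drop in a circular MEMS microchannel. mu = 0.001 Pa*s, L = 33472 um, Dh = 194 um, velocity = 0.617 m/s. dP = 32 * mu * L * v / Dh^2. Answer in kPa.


Step 1: Convert to SI: L = 33472e-6 m, Dh = 194e-6 m
Step 2: dP = 32 * 0.001 * 33472e-6 * 0.617 / (194e-6)^2
Step 3: dP = 17559.55 Pa
Step 4: Convert to kPa: dP = 17.56 kPa


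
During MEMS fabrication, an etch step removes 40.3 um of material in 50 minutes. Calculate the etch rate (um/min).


Step 1: Etch rate = depth / time
Step 2: rate = 40.3 / 50
rate = 0.806 um/min


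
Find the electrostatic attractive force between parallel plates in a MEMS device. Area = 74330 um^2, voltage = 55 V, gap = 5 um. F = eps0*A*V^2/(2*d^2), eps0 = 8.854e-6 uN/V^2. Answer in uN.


Step 1: Identify parameters.
eps0 = 8.854e-6 uN/V^2, A = 74330 um^2, V = 55 V, d = 5 um
Step 2: Compute V^2 = 55^2 = 3025
Step 3: Compute d^2 = 5^2 = 25
Step 4: F = 0.5 * 8.854e-6 * 74330 * 3025 / 25
F = 39.816 uN


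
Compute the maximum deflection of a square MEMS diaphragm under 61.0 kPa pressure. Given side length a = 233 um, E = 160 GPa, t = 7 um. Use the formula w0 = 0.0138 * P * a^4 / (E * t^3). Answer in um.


Step 1: Convert pressure to compatible units (E is in GPa, so P in GPa).
P = 61.0 kPa = 61.0e-6 GPa
Step 2: Compute numerator: 0.0138 * P * a^4.
a^4 = 233^4 = 2947295521
numerator = 0.0138 * 61.0e-6 * 2947295521 = 2.481e+03
Step 3: Compute denominator: E * t^3 = 160 * 7^3 = 54880
Step 4: w0 = numerator / denominator = 2.481e+03 / 54880 = 0.0452 um


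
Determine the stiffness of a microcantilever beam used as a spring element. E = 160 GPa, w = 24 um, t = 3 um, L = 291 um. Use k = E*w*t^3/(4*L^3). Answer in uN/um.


Step 1: Convert E to consistent units (1 GPa = 1000 uN/um^2).
E = 160 GPa = 160000 uN/um^2
Step 2: Compute t^3 = 3^3 = 27
Step 3: Compute L^3 = 291^3 = 24642171
Step 4: k = 160000 * 24 * 27 / (4 * 24642171)
k = 1.0519 uN/um


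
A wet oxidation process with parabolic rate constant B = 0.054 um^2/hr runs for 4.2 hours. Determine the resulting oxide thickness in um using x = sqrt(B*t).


Step 1: Compute B*t = 0.054 * 4.2 = 0.2268
Step 2: x = sqrt(0.2268)
x = 0.476 um


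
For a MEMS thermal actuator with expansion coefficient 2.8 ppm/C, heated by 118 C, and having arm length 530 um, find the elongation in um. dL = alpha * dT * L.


Step 1: Convert CTE: alpha = 2.8 ppm/C = 2.8e-6 /C
Step 2: dL = 2.8e-6 * 118 * 530
dL = 0.1751 um


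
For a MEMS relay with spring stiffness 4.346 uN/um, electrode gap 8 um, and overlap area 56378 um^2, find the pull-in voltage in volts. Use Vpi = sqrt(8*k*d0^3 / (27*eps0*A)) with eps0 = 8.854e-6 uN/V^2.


Step 1: Compute numerator: 8 * k * d0^3 = 8 * 4.346 * 8^3 = 17801.216
Step 2: Compute denominator: 27 * eps0 * A = 27 * 8.854e-6 * 56378 = 13.477612
Step 3: Vpi = sqrt(17801.216 / 13.477612)
Vpi = 36.34 V


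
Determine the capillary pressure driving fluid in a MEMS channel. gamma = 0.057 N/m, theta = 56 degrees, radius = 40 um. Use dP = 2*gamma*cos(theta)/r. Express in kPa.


Step 1: cos(56 deg) = 0.5592
Step 2: Convert r to m: r = 40e-6 m
Step 3: dP = 2 * 0.057 * 0.5592 / 40e-6 = 1593.7 Pa
Step 4: Convert Pa to kPa (divide by 1000).
dP = 1.59 kPa


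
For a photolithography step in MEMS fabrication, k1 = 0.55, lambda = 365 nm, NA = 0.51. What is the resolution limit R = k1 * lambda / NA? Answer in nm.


Step 1: Identify values: k1 = 0.55, lambda = 365 nm, NA = 0.51
Step 2: R = k1 * lambda / NA
R = 0.55 * 365 / 0.51
R = 393.6 nm


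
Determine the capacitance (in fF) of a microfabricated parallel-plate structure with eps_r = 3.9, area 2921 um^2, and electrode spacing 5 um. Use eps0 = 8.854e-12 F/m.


Step 1: Convert area to m^2: A = 2921e-12 m^2
Step 2: Convert gap to m: d = 5e-6 m
Step 3: C = eps0 * eps_r * A / d
C = 8.854e-12 * 3.9 * 2921e-12 / 5e-6
Step 4: Convert to fF (multiply by 1e15).
C = 20.17 fF


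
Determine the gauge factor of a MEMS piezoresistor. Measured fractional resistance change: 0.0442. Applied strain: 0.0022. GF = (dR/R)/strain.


Step 1: Identify values.
dR/R = 0.0442, strain = 0.0022
Step 2: GF = (dR/R) / strain = 0.0442 / 0.0022
GF = 20.1


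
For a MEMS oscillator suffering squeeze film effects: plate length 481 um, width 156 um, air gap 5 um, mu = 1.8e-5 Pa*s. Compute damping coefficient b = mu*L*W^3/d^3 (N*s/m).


Step 1: Convert to SI.
L = 481e-6 m, W = 156e-6 m, d = 5e-6 m
Step 2: W^3 = (156e-6)^3 = 3.80e-12 m^3
Step 3: d^3 = (5e-6)^3 = 1.25e-16 m^3
Step 4: b = 1.8e-5 * 481e-6 * 3.80e-12 / 1.25e-16
b = 2.63e-04 N*s/m


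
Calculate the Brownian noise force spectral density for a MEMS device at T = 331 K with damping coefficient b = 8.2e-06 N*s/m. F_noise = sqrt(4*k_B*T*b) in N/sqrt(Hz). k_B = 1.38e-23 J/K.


Step 1: Compute 4 * k_B * T * b
= 4 * 1.38e-23 * 331 * 8.2e-06
= 1.4982e-25 N^2/Hz
Step 2: F_noise = sqrt(1.4982e-25)
F_noise = 3.87e-13 N/sqrt(Hz)


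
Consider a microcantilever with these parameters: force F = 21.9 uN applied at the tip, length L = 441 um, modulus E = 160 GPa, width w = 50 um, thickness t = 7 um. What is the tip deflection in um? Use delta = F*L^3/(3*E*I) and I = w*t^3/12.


Step 1: Calculate the second moment of area.
I = w * t^3 / 12 = 50 * 7^3 / 12 = 1429.1667 um^4
Step 2: Convert E to consistent units (1 GPa = 1000 uN/um^2).
E = 160 GPa = 160000 uN/um^2
Step 3: Calculate tip deflection.
delta = F * L^3 / (3 * E * I)
delta = 21.9 * 441^3 / (3 * 160000 * 1429.1667)
delta = 2.738 um


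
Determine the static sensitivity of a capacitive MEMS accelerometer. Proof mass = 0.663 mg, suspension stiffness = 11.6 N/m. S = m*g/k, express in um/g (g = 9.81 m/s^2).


Step 1: Convert mass: m = 0.663 mg = 6.63e-07 kg
Step 2: S = m * g / k = 6.63e-07 * 9.81 / 11.6
Step 3: S = 5.61e-07 m/g
Step 4: Convert to um/g: S = 0.561 um/g


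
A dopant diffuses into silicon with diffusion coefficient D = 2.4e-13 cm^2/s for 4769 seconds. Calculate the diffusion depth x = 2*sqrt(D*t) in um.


Step 1: Compute D*t = 2.4e-13 * 4769 = 1.14456e-09 cm^2
Step 2: sqrt(D*t) = 3.3831e-05 cm
Step 3: x = 2 * 3.3831e-05 cm = 6.7662e-05 cm
Step 4: Convert to um (1 cm = 1e4 um): x = 0.677 um


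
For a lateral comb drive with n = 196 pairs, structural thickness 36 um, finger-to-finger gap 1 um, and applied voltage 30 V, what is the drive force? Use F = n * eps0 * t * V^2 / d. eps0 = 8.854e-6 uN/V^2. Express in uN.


Step 1: Parameters: n=196, eps0=8.854e-6 uN/V^2, t=36 um, V=30 V, d=1 um
Step 2: V^2 = 900
Step 3: F = 196 * 8.854e-6 * 36 * 900 / 1
F = 56.226 uN


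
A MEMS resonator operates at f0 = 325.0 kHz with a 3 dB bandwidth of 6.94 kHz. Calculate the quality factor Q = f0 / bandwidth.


Step 1: Q = f0 / bandwidth
Step 2: Q = 325.0 / 6.94
Q = 46.8


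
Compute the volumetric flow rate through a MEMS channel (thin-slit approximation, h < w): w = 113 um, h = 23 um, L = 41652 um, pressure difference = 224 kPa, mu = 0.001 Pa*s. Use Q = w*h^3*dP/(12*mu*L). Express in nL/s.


Step 1: Convert all dimensions to SI (meters).
w = 113e-6 m, h = 23e-6 m, L = 41652e-6 m, dP = 224e3 Pa
Step 2: Q = w * h^3 * dP / (12 * mu * L)
Q = 113e-6 * (23e-6)^3 * 224e3 / (12 * 0.001 * 41652e-6) = 6.161591e-10 m^3/s
Step 3: Convert Q from m^3/s to nL/s (1 m^3 = 1e12 nL, so multiply by 1e12).
Q = 616.159 nL/s


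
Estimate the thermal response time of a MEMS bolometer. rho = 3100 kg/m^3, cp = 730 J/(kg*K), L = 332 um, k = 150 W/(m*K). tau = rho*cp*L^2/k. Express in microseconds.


Step 1: Convert L to m: L = 332e-6 m
Step 2: L^2 = (332e-6)^2 = 1.10224e-07 m^2
Step 3: tau = 3100 * 730 * 1.10224e-07 / 150 = 1.66291275e-03 s
Step 4: Convert to microseconds (multiply by 1e6).
tau = 1662.913 us


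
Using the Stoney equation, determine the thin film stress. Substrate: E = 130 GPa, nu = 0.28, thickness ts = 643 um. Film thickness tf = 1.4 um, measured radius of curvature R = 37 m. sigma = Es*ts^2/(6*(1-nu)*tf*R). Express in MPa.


Step 1: Compute numerator: Es * ts^2 = 130 * 643^2 = 53748370 (GPa*um^2)
Step 2: Compute denominator (R in um): 6*(1-nu)*tf*R = 6*0.72*1.4*37e6 = 223776000.0 (um^2)
Step 3: sigma (GPa) = 53748370 / 223776000.0 = 2.40188e-01 GPa
Step 4: Convert to MPa (x1000): sigma = 240.2 MPa


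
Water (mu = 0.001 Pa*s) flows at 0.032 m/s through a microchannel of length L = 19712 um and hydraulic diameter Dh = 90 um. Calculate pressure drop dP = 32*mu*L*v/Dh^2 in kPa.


Step 1: Convert to SI: L = 19712e-6 m, Dh = 90e-6 m
Step 2: dP = 32 * 0.001 * 19712e-6 * 0.032 / (90e-6)^2
Step 3: dP = 2491.99 Pa
Step 4: Convert to kPa: dP = 2.49 kPa


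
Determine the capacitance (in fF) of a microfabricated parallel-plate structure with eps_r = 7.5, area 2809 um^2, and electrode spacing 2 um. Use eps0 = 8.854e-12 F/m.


Step 1: Convert area to m^2: A = 2809e-12 m^2
Step 2: Convert gap to m: d = 2e-6 m
Step 3: C = eps0 * eps_r * A / d
C = 8.854e-12 * 7.5 * 2809e-12 / 2e-6
Step 4: Convert to fF (multiply by 1e15).
C = 93.27 fF


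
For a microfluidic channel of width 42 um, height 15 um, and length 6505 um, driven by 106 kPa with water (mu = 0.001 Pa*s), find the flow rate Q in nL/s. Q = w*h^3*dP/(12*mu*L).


Step 1: Convert all dimensions to SI (meters).
w = 42e-6 m, h = 15e-6 m, L = 6505e-6 m, dP = 106e3 Pa
Step 2: Q = w * h^3 * dP / (12 * mu * L)
Q = 42e-6 * (15e-6)^3 * 106e3 / (12 * 0.001 * 6505e-6) = 1.9248655e-10 m^3/s
Step 3: Convert Q from m^3/s to nL/s (1 m^3 = 1e12 nL, so multiply by 1e12).
Q = 192.487 nL/s


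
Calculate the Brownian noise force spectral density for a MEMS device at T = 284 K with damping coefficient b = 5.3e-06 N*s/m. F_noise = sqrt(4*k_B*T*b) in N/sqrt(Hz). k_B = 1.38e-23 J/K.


Step 1: Compute 4 * k_B * T * b
= 4 * 1.38e-23 * 284 * 5.3e-06
= 8.3087e-26 N^2/Hz
Step 2: F_noise = sqrt(8.3087e-26)
F_noise = 2.88e-13 N/sqrt(Hz)


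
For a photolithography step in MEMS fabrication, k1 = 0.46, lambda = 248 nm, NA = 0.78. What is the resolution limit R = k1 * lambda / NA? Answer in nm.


Step 1: Identify values: k1 = 0.46, lambda = 248 nm, NA = 0.78
Step 2: R = k1 * lambda / NA
R = 0.46 * 248 / 0.78
R = 146.3 nm


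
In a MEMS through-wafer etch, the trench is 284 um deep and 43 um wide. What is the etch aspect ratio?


Step 1: AR = depth / width
Step 2: AR = 284 / 43
AR = 6.6


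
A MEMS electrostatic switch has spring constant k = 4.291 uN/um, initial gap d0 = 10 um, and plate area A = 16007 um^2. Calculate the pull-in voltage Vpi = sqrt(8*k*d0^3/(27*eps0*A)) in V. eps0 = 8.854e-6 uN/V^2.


Step 1: Compute numerator: 8 * k * d0^3 = 8 * 4.291 * 10^3 = 34328.0
Step 2: Compute denominator: 27 * eps0 * A = 27 * 8.854e-6 * 16007 = 3.826601
Step 3: Vpi = sqrt(34328.0 / 3.826601)
Vpi = 94.71 V


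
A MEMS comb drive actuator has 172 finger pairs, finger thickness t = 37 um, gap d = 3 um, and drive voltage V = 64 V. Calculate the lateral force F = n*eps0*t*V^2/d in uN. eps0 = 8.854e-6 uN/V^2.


Step 1: Parameters: n=172, eps0=8.854e-6 uN/V^2, t=37 um, V=64 V, d=3 um
Step 2: V^2 = 4096
Step 3: F = 172 * 8.854e-6 * 37 * 4096 / 3
F = 76.932 uN


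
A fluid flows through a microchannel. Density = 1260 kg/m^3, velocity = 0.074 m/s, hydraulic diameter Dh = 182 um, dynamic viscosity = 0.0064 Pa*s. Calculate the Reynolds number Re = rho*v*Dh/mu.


Step 1: Convert Dh to meters: Dh = 182e-6 m
Step 2: Re = rho * v * Dh / mu
Re = 1260 * 0.074 * 182e-6 / 0.0064
Re = 2.652


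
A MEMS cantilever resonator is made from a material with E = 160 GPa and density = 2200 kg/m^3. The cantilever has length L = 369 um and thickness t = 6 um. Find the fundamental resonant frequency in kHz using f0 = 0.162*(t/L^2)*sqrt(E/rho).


Step 1: Convert units to SI.
t_SI = 6e-6 m, L_SI = 369e-6 m
Step 2: Calculate sqrt(E/rho).
sqrt(160e9 / 2200) = 8528.03 m/s
Step 3: Compute f0.
f0 = 0.162 * 6e-6 / (369e-6)^2 * 8528.03 = 60878.3 Hz = 60.88 kHz


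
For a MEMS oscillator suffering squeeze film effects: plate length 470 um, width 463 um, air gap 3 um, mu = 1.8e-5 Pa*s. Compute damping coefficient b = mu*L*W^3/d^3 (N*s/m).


Step 1: Convert to SI.
L = 470e-6 m, W = 463e-6 m, d = 3e-6 m
Step 2: W^3 = (463e-6)^3 = 9.93e-11 m^3
Step 3: d^3 = (3e-6)^3 = 2.70e-17 m^3
Step 4: b = 1.8e-5 * 470e-6 * 9.93e-11 / 2.70e-17
b = 3.11e-02 N*s/m


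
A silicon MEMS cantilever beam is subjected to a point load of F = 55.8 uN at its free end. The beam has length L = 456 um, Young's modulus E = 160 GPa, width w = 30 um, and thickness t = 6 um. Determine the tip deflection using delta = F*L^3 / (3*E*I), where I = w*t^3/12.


Step 1: Calculate the second moment of area.
I = w * t^3 / 12 = 30 * 6^3 / 12 = 540.0 um^4
Step 2: Convert E to consistent units (1 GPa = 1000 uN/um^2).
E = 160 GPa = 160000 uN/um^2
Step 3: Calculate tip deflection.
delta = F * L^3 / (3 * E * I)
delta = 55.8 * 456^3 / (3 * 160000 * 540.0)
delta = 20.4124 um


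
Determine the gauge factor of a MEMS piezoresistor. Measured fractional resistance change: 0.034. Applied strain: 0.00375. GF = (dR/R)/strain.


Step 1: Identify values.
dR/R = 0.034, strain = 0.00375
Step 2: GF = (dR/R) / strain = 0.034 / 0.00375
GF = 9.1


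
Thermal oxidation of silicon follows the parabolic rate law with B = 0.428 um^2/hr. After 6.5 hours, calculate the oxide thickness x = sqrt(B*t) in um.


Step 1: Compute B*t = 0.428 * 6.5 = 2.782
Step 2: x = sqrt(2.782)
x = 1.668 um


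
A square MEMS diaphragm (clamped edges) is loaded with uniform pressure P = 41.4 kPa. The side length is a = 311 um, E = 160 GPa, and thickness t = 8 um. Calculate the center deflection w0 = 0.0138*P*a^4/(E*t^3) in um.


Step 1: Convert pressure to compatible units (E is in GPa, so P in GPa).
P = 41.4 kPa = 41.4e-6 GPa
Step 2: Compute numerator: 0.0138 * P * a^4.
a^4 = 311^4 = 9354951841
numerator = 0.0138 * 41.4e-6 * 9354951841 = 5.3447e+03
Step 3: Compute denominator: E * t^3 = 160 * 8^3 = 81920
Step 4: w0 = numerator / denominator = 5.3447e+03 / 81920 = 0.0652 um


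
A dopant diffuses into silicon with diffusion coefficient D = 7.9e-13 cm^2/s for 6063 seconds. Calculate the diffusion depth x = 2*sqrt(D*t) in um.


Step 1: Compute D*t = 7.9e-13 * 6063 = 4.78977e-09 cm^2
Step 2: sqrt(D*t) = 6.92082e-05 cm
Step 3: x = 2 * 6.92082e-05 cm = 1.384164e-04 cm
Step 4: Convert to um (1 cm = 1e4 um): x = 1.384 um


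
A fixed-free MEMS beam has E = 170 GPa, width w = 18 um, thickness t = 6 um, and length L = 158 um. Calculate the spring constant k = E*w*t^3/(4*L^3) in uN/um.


Step 1: Convert E to consistent units (1 GPa = 1000 uN/um^2).
E = 170 GPa = 170000 uN/um^2
Step 2: Compute t^3 = 6^3 = 216
Step 3: Compute L^3 = 158^3 = 3944312
Step 4: k = 170000 * 18 * 216 / (4 * 3944312)
k = 41.8932 uN/um


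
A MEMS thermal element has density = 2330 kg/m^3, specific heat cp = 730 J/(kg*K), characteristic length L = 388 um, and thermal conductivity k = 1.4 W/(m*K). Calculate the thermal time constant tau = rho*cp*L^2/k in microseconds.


Step 1: Convert L to m: L = 388e-6 m
Step 2: L^2 = (388e-6)^2 = 1.50544e-07 m^2
Step 3: tau = 2330 * 730 * 1.50544e-07 / 1.4 = 1.8290020686e-01 s
Step 4: Convert to microseconds (multiply by 1e6).
tau = 182900.207 us


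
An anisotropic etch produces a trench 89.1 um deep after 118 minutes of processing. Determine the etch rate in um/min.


Step 1: Etch rate = depth / time
Step 2: rate = 89.1 / 118
rate = 0.755 um/min


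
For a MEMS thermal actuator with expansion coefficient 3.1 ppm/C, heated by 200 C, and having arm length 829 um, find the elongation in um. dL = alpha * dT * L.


Step 1: Convert CTE: alpha = 3.1 ppm/C = 3.1e-6 /C
Step 2: dL = 3.1e-6 * 200 * 829
dL = 0.514 um


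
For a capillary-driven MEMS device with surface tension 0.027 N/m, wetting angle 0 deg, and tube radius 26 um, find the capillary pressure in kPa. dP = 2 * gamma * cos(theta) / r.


Step 1: cos(0 deg) = 1.0
Step 2: Convert r to m: r = 26e-6 m
Step 3: dP = 2 * 0.027 * 1.0 / 26e-6 = 2076.9 Pa
Step 4: Convert Pa to kPa (divide by 1000).
dP = 2.08 kPa


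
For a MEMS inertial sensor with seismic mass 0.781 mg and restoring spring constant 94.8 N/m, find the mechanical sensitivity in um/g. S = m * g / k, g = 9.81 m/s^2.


Step 1: Convert mass: m = 0.781 mg = 7.81e-07 kg
Step 2: S = m * g / k = 7.81e-07 * 9.81 / 94.8
Step 3: S = 8.08e-08 m/g
Step 4: Convert to um/g: S = 0.081 um/g


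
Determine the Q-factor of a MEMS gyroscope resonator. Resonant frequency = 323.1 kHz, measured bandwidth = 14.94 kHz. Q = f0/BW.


Step 1: Q = f0 / bandwidth
Step 2: Q = 323.1 / 14.94
Q = 21.6


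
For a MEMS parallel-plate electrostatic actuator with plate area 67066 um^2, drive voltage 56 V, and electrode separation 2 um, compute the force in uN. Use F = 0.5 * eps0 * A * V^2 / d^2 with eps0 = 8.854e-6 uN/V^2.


Step 1: Identify parameters.
eps0 = 8.854e-6 uN/V^2, A = 67066 um^2, V = 56 V, d = 2 um
Step 2: Compute V^2 = 56^2 = 3136
Step 3: Compute d^2 = 2^2 = 4
Step 4: F = 0.5 * 8.854e-6 * 67066 * 3136 / 4
F = 232.771 uN


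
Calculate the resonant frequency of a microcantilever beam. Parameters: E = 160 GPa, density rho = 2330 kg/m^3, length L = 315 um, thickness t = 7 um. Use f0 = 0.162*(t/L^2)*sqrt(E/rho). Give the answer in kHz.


Step 1: Convert units to SI.
t_SI = 7e-6 m, L_SI = 315e-6 m
Step 2: Calculate sqrt(E/rho).
sqrt(160e9 / 2330) = 8286.71 m/s
Step 3: Compute f0.
f0 = 0.162 * 7e-6 / (315e-6)^2 * 8286.71 = 94705.3 Hz = 94.71 kHz


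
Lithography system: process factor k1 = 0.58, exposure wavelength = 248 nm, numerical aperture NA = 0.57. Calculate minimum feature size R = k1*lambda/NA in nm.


Step 1: Identify values: k1 = 0.58, lambda = 248 nm, NA = 0.57
Step 2: R = k1 * lambda / NA
R = 0.58 * 248 / 0.57
R = 252.4 nm


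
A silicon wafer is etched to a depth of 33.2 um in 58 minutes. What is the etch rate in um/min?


Step 1: Etch rate = depth / time
Step 2: rate = 33.2 / 58
rate = 0.572 um/min


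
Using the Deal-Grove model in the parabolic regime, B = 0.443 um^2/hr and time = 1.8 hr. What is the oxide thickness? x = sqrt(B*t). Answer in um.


Step 1: Compute B*t = 0.443 * 1.8 = 0.7974
Step 2: x = sqrt(0.7974)
x = 0.893 um


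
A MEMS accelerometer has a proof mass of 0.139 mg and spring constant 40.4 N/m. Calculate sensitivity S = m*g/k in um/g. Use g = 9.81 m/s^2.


Step 1: Convert mass: m = 0.139 mg = 1.39e-07 kg
Step 2: S = m * g / k = 1.39e-07 * 9.81 / 40.4
Step 3: S = 3.38e-08 m/g
Step 4: Convert to um/g: S = 0.034 um/g


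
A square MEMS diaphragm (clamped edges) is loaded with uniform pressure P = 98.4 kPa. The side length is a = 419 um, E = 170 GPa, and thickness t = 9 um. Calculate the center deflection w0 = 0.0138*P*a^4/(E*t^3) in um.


Step 1: Convert pressure to compatible units (E is in GPa, so P in GPa).
P = 98.4 kPa = 98.4e-6 GPa
Step 2: Compute numerator: 0.0138 * P * a^4.
a^4 = 419^4 = 30821664721
numerator = 0.0138 * 98.4e-6 * 30821664721 = 4.18534e+04
Step 3: Compute denominator: E * t^3 = 170 * 9^3 = 123930
Step 4: w0 = numerator / denominator = 4.18534e+04 / 123930 = 0.3377 um


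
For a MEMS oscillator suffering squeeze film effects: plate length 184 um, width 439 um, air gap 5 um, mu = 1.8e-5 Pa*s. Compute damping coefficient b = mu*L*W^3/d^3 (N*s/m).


Step 1: Convert to SI.
L = 184e-6 m, W = 439e-6 m, d = 5e-6 m
Step 2: W^3 = (439e-6)^3 = 8.46e-11 m^3
Step 3: d^3 = (5e-6)^3 = 1.25e-16 m^3
Step 4: b = 1.8e-5 * 184e-6 * 8.46e-11 / 1.25e-16
b = 2.24e-03 N*s/m


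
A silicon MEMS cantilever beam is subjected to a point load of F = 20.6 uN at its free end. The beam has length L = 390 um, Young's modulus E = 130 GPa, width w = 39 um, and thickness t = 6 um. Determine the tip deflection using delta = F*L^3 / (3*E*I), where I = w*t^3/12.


Step 1: Calculate the second moment of area.
I = w * t^3 / 12 = 39 * 6^3 / 12 = 702.0 um^4
Step 2: Convert E to consistent units (1 GPa = 1000 uN/um^2).
E = 130 GPa = 130000 uN/um^2
Step 3: Calculate tip deflection.
delta = F * L^3 / (3 * E * I)
delta = 20.6 * 390^3 / (3 * 130000 * 702.0)
delta = 4.4633 um


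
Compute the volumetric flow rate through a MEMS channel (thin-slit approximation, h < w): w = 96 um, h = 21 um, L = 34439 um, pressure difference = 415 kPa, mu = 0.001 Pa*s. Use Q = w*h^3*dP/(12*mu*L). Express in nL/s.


Step 1: Convert all dimensions to SI (meters).
w = 96e-6 m, h = 21e-6 m, L = 34439e-6 m, dP = 415e3 Pa
Step 2: Q = w * h^3 * dP / (12 * mu * L)
Q = 96e-6 * (21e-6)^3 * 415e3 / (12 * 0.001 * 34439e-6) = 8.9278202e-10 m^3/s
Step 3: Convert Q from m^3/s to nL/s (1 m^3 = 1e12 nL, so multiply by 1e12).
Q = 892.782 nL/s


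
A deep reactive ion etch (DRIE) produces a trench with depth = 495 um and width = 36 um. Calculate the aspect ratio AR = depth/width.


Step 1: AR = depth / width
Step 2: AR = 495 / 36
AR = 13.8


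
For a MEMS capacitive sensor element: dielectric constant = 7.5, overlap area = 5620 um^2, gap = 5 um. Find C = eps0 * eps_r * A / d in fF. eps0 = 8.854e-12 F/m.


Step 1: Convert area to m^2: A = 5620e-12 m^2
Step 2: Convert gap to m: d = 5e-6 m
Step 3: C = eps0 * eps_r * A / d
C = 8.854e-12 * 7.5 * 5620e-12 / 5e-6
Step 4: Convert to fF (multiply by 1e15).
C = 74.64 fF


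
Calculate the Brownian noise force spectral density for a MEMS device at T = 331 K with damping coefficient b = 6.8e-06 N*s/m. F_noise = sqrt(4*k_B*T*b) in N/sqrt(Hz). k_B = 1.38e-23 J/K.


Step 1: Compute 4 * k_B * T * b
= 4 * 1.38e-23 * 331 * 6.8e-06
= 1.2424e-25 N^2/Hz
Step 2: F_noise = sqrt(1.2424e-25)
F_noise = 3.52e-13 N/sqrt(Hz)


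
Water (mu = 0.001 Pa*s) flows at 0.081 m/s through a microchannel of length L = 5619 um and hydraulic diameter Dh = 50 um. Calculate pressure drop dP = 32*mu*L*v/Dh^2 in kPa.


Step 1: Convert to SI: L = 5619e-6 m, Dh = 50e-6 m
Step 2: dP = 32 * 0.001 * 5619e-6 * 0.081 / (50e-6)^2
Step 3: dP = 5825.78 Pa
Step 4: Convert to kPa: dP = 5.83 kPa


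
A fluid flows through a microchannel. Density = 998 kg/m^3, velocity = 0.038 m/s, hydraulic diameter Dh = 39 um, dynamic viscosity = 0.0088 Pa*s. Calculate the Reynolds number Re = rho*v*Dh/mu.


Step 1: Convert Dh to meters: Dh = 39e-6 m
Step 2: Re = rho * v * Dh / mu
Re = 998 * 0.038 * 39e-6 / 0.0088
Re = 0.168


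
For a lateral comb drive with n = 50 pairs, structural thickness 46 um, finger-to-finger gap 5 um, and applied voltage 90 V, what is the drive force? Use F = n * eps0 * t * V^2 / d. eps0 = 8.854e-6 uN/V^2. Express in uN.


Step 1: Parameters: n=50, eps0=8.854e-6 uN/V^2, t=46 um, V=90 V, d=5 um
Step 2: V^2 = 8100
Step 3: F = 50 * 8.854e-6 * 46 * 8100 / 5
F = 32.99 uN


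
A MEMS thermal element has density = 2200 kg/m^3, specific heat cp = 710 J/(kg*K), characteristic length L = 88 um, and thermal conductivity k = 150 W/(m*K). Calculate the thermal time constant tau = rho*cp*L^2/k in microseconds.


Step 1: Convert L to m: L = 88e-6 m
Step 2: L^2 = (88e-6)^2 = 7.744e-09 m^2
Step 3: tau = 2200 * 710 * 7.744e-09 / 150 = 8.064085e-05 s
Step 4: Convert to microseconds (multiply by 1e6).
tau = 80.641 us


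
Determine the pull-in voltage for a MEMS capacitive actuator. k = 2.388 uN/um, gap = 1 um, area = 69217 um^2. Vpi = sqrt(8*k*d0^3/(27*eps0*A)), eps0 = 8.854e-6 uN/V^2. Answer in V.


Step 1: Compute numerator: 8 * k * d0^3 = 8 * 2.388 * 1^3 = 19.104
Step 2: Compute denominator: 27 * eps0 * A = 27 * 8.854e-6 * 69217 = 16.546878
Step 3: Vpi = sqrt(19.104 / 16.546878)
Vpi = 1.07 V


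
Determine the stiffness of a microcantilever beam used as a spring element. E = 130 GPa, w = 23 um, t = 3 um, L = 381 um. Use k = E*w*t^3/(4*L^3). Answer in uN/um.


Step 1: Convert E to consistent units (1 GPa = 1000 uN/um^2).
E = 130 GPa = 130000 uN/um^2
Step 2: Compute t^3 = 3^3 = 27
Step 3: Compute L^3 = 381^3 = 55306341
Step 4: k = 130000 * 23 * 27 / (4 * 55306341)
k = 0.3649 uN/um


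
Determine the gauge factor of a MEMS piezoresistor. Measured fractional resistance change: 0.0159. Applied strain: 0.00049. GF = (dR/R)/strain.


Step 1: Identify values.
dR/R = 0.0159, strain = 0.00049
Step 2: GF = (dR/R) / strain = 0.0159 / 0.00049
GF = 32.4


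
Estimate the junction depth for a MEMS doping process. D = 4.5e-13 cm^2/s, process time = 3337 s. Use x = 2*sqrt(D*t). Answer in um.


Step 1: Compute D*t = 4.5e-13 * 3337 = 1.50165e-09 cm^2
Step 2: sqrt(D*t) = 3.8751e-05 cm
Step 3: x = 2 * 3.8751e-05 cm = 7.7502e-05 cm
Step 4: Convert to um (1 cm = 1e4 um): x = 0.775 um


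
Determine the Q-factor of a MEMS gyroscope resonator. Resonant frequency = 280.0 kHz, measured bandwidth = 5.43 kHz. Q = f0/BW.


Step 1: Q = f0 / bandwidth
Step 2: Q = 280.0 / 5.43
Q = 51.6


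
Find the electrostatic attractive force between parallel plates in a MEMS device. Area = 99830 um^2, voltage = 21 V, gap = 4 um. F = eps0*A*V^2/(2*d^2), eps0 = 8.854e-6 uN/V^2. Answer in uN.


Step 1: Identify parameters.
eps0 = 8.854e-6 uN/V^2, A = 99830 um^2, V = 21 V, d = 4 um
Step 2: Compute V^2 = 21^2 = 441
Step 3: Compute d^2 = 4^2 = 16
Step 4: F = 0.5 * 8.854e-6 * 99830 * 441 / 16
F = 12.181 uN


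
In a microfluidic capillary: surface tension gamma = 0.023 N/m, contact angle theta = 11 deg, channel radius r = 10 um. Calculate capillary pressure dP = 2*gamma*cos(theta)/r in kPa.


Step 1: cos(11 deg) = 0.9816
Step 2: Convert r to m: r = 10e-6 m
Step 3: dP = 2 * 0.023 * 0.9816 / 10e-6 = 4515.4 Pa
Step 4: Convert Pa to kPa (divide by 1000).
dP = 4.52 kPa


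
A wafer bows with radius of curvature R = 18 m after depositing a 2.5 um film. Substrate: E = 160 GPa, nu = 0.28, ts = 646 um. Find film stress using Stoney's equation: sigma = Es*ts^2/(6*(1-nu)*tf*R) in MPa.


Step 1: Compute numerator: Es * ts^2 = 160 * 646^2 = 66770560 (GPa*um^2)
Step 2: Compute denominator (R in um): 6*(1-nu)*tf*R = 6*0.72*2.5*18e6 = 194400000.0 (um^2)
Step 3: sigma (GPa) = 66770560 / 194400000.0 = 3.4347e-01 GPa
Step 4: Convert to MPa (x1000): sigma = 343.5 MPa


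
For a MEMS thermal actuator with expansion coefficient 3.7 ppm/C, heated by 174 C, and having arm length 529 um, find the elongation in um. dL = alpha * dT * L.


Step 1: Convert CTE: alpha = 3.7 ppm/C = 3.7e-6 /C
Step 2: dL = 3.7e-6 * 174 * 529
dL = 0.3406 um


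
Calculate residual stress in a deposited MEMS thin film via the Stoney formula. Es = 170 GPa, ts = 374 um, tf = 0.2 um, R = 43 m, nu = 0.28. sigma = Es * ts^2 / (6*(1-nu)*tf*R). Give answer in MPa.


Step 1: Compute numerator: Es * ts^2 = 170 * 374^2 = 23778920 (GPa*um^2)
Step 2: Compute denominator (R in um): 6*(1-nu)*tf*R = 6*0.72*0.2*43e6 = 37152000.0 (um^2)
Step 3: sigma (GPa) = 23778920 / 37152000.0 = 6.40044e-01 GPa
Step 4: Convert to MPa (x1000): sigma = 640.0 MPa


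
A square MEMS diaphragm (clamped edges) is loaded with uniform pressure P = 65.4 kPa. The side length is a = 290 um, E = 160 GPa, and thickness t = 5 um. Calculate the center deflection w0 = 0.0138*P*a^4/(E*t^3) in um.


Step 1: Convert pressure to compatible units (E is in GPa, so P in GPa).
P = 65.4 kPa = 65.4e-6 GPa
Step 2: Compute numerator: 0.0138 * P * a^4.
a^4 = 290^4 = 7072810000
numerator = 0.0138 * 65.4e-6 * 7072810000 = 6.38335e+03
Step 3: Compute denominator: E * t^3 = 160 * 5^3 = 20000
Step 4: w0 = numerator / denominator = 6.38335e+03 / 20000 = 0.3192 um


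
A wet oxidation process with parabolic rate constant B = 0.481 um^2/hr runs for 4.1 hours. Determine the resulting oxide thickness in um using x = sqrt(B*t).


Step 1: Compute B*t = 0.481 * 4.1 = 1.9721
Step 2: x = sqrt(1.9721)
x = 1.404 um


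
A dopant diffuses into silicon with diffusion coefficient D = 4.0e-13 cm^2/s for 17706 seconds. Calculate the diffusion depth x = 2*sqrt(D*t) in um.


Step 1: Compute D*t = 4.0e-13 * 17706 = 7.0824e-09 cm^2
Step 2: sqrt(D*t) = 8.4157e-05 cm
Step 3: x = 2 * 8.4157e-05 cm = 1.68314e-04 cm
Step 4: Convert to um (1 cm = 1e4 um): x = 1.683 um


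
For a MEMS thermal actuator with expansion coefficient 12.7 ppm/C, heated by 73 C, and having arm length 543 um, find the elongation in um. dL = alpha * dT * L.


Step 1: Convert CTE: alpha = 12.7 ppm/C = 12.7e-6 /C
Step 2: dL = 12.7e-6 * 73 * 543
dL = 0.5034 um


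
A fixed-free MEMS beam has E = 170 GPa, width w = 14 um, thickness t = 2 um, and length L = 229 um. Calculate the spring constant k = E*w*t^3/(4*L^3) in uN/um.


Step 1: Convert E to consistent units (1 GPa = 1000 uN/um^2).
E = 170 GPa = 170000 uN/um^2
Step 2: Compute t^3 = 2^3 = 8
Step 3: Compute L^3 = 229^3 = 12008989
Step 4: k = 170000 * 14 * 8 / (4 * 12008989)
k = 0.3964 uN/um
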